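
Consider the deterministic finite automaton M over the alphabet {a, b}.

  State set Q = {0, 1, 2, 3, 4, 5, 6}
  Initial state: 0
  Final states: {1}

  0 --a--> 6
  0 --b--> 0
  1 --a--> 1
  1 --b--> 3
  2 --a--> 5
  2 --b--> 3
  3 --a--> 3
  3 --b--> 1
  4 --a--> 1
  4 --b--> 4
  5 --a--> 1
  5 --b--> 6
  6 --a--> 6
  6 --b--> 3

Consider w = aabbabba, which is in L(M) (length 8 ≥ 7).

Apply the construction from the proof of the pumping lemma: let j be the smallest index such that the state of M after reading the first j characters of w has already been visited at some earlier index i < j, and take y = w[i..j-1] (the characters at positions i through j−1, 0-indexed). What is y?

a

Run of M on w = a a b b a b b a:
  step 0: 0  (start)
  step 1: 6  (read a: 0→6)
  step 2: 6  (read a: 6→6)   ← first repeat (6 seen earlier)
  step 3: 3  (read b: 6→3)
  step 4: 1  (read b: 3→1)
  step 5: 1  (read a: 1→1)
  step 6: 3  (read b: 1→3)
  step 7: 1  (read b: 3→1)
  step 8: 1  (read a: 1→1)

So i = 1, j = 2, giving x = w[0:1] = a, y = w[1:2] = a, z = w[2:8] = bbabba.
Check: |xy| = 2 ≤ 7 and |y| = 1 ≥ 1. Reading y takes M from 6 back to 6, so every xyⁱz is accepted.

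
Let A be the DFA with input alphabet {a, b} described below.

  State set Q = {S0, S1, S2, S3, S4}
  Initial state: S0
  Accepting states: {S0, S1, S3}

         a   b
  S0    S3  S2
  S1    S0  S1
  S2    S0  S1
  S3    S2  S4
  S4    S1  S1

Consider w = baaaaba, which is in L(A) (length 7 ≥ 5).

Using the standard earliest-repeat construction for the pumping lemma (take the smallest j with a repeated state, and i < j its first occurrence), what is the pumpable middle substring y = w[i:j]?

State sequence: S0 -b-> S2 -a-> S0 -a-> S3 -a-> S2 -a-> S0 -b-> S2 -a-> S0
First repeat at step 2: S0 was already visited.

So i = 0, j = 2, giving x = w[0:0] = ε, y = w[0:2] = ba, z = w[2:7] = aaaba.
Check: |xy| = 2 ≤ 5 and |y| = 2 ≥ 1. Reading y takes A from S0 back to S0, so every xyⁱz is accepted.

ba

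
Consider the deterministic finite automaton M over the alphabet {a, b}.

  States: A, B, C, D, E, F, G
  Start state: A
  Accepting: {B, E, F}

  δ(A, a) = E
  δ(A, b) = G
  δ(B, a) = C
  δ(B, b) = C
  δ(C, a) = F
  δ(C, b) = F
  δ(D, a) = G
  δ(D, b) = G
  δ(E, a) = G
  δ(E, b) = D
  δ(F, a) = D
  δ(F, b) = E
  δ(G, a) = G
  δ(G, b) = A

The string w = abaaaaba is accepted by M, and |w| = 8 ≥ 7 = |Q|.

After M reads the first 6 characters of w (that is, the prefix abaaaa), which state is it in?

Run of M on the first 6 characters of w = a b a a a a:
  step 0: A  (start)
  step 1: E  (read a: A→E)
  step 2: D  (read b: E→D)
  step 3: G  (read a: D→G)
  step 4: G  (read a: G→G)
  step 5: G  (read a: G→G)
  step 6: G  (read a: G→G)

After reading 6 characters, M is in state G.
(This kind of state-tracing is the core of the pumping-lemma construction: with 7 states, pigeonhole forces a repeat within the first 7 steps.)

G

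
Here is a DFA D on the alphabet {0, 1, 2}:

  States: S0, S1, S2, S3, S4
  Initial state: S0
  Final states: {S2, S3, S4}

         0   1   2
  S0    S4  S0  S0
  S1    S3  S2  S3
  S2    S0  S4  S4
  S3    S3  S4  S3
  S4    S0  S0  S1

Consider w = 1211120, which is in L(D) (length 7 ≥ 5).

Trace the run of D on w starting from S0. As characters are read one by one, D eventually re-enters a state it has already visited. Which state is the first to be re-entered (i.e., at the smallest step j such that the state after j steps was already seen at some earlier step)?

Run of D on w = 1 2 1 1 1 2 0:
  step 0: S0  (start)
  step 1: S0  (read 1: S0→S0)   ← first repeat (S0 seen earlier)
  step 2: S0  (read 2: S0→S0)
  step 3: S0  (read 1: S0→S0)
  step 4: S0  (read 1: S0→S0)
  step 5: S0  (read 1: S0→S0)
  step 6: S0  (read 2: S0→S0)
  step 7: S4  (read 0: S0→S4)

The earliest repeat is at step j = 1: D is in S0, which it already visited at step i = 0.

S0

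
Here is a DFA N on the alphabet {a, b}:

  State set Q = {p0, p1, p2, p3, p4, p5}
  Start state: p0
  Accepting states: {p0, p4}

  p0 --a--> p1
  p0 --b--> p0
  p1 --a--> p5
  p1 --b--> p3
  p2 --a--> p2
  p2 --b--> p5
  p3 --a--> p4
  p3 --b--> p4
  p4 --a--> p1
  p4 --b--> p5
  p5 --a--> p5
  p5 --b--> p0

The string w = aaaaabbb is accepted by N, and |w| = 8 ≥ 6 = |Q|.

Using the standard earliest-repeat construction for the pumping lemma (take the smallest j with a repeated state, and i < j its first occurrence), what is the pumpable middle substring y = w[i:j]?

a

Run of N on w = a a a a a b b b:
  step 0: p0  (start)
  step 1: p1  (read a: p0→p1)
  step 2: p5  (read a: p1→p5)
  step 3: p5  (read a: p5→p5)   ← first repeat (p5 seen earlier)
  step 4: p5  (read a: p5→p5)
  step 5: p5  (read a: p5→p5)
  step 6: p0  (read b: p5→p0)
  step 7: p0  (read b: p0→p0)
  step 8: p0  (read b: p0→p0)

So i = 2, j = 3, giving x = w[0:2] = aa, y = w[2:3] = a, z = w[3:8] = aabbb.
Check: |xy| = 3 ≤ 6 and |y| = 1 ≥ 1. Reading y takes N from p5 back to p5, so every xyⁱz is accepted.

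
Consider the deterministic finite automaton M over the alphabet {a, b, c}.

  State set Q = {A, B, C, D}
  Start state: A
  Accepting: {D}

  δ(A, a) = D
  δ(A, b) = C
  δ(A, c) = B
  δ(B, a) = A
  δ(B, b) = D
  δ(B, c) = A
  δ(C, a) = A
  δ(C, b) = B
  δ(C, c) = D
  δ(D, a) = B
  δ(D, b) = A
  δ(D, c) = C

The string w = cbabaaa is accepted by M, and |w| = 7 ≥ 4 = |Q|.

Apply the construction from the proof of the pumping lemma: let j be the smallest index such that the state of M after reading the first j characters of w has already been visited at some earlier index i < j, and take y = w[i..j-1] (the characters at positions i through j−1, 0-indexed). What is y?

State sequence: A -c-> B -b-> D -a-> B -b-> D -a-> B -a-> A -a-> D
First repeat at step 3: B was already visited.

So i = 1, j = 3, giving x = w[0:1] = c, y = w[1:3] = ba, z = w[3:7] = baaa.
Check: |xy| = 3 ≤ 4 and |y| = 2 ≥ 1. Reading y takes M from B back to B, so every xyⁱz is accepted.

ba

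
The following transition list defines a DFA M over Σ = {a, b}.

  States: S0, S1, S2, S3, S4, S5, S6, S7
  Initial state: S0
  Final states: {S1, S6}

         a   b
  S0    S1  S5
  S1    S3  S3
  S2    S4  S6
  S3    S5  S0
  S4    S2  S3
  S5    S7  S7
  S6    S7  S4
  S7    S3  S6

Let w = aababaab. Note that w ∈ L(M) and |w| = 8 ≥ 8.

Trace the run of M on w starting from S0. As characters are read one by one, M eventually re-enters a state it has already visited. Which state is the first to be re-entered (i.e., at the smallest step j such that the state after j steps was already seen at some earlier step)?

S0

State sequence: S0 -a-> S1 -a-> S3 -b-> S0 -a-> S1 -b-> S3 -a-> S5 -a-> S7 -b-> S6
First repeat at step 3: S0 was already visited.

The earliest repeat is at step j = 3: M is in S0, which it already visited at step i = 0.
With |Q| = 8, pigeonhole forces a state repeat no later than step 8; the substring read between the first and second visits to that state can be pumped.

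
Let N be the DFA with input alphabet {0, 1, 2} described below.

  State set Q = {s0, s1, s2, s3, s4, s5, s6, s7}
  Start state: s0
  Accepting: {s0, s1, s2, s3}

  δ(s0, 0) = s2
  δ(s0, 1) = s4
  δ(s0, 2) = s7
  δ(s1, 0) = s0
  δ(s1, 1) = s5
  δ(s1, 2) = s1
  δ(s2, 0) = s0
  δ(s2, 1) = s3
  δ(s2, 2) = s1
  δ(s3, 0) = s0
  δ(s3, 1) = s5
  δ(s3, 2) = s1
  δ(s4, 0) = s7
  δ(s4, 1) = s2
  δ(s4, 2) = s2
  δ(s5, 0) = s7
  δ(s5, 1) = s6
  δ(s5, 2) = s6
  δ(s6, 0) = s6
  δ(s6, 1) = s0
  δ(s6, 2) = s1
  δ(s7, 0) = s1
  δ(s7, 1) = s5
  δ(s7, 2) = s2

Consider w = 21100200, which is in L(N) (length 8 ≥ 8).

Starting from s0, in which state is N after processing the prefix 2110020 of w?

State sequence: s0 -2-> s7 -1-> s5 -1-> s6 -0-> s6 -0-> s6 -2-> s1 -0-> s0

After reading 7 characters, N is in state s0.
(This kind of state-tracing is the core of the pumping-lemma construction: with 8 states, pigeonhole forces a repeat within the first 8 steps.)

s0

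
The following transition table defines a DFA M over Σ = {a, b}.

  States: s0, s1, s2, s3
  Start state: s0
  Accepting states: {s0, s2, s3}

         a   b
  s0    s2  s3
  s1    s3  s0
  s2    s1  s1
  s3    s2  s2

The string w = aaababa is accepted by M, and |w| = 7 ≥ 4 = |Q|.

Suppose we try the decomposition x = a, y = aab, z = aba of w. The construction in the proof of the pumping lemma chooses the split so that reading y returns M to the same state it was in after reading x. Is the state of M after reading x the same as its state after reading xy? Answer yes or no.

yes

Run of M on the first 4 characters of w = a a a b:
  step 0: s0  (start)
  step 1: s2  (read a: s0→s2)
  step 2: s1  (read a: s2→s1)
  step 3: s3  (read a: s1→s3)
  step 4: s2  (read b: s3→s2)

After x (step 1): s2. After xy (step 4): s2.
They match, so y = aab drives M around a cycle from s2 back to itself; pumping y any number of times keeps M in s2 before reading z, and xyⁱz ∈ L(M) for every i ≥ 0.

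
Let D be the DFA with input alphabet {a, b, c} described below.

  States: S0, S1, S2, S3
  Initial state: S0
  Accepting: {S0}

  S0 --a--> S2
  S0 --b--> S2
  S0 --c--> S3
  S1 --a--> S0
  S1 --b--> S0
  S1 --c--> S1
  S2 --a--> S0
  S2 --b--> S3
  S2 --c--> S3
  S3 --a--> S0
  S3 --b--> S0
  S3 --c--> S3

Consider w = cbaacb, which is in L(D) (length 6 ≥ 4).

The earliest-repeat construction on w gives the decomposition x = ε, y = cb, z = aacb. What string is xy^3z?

xy^3z = ε·cb·cb·cb·aacb = cbcbcbaacb.
Reading y = cb takes D from S0 back to S0, so after x·y·y·y the machine is still in S0, and z then leads to the accepting state S0. Hence cbcbcbaacb ∈ L(D).

cbcbcbaacb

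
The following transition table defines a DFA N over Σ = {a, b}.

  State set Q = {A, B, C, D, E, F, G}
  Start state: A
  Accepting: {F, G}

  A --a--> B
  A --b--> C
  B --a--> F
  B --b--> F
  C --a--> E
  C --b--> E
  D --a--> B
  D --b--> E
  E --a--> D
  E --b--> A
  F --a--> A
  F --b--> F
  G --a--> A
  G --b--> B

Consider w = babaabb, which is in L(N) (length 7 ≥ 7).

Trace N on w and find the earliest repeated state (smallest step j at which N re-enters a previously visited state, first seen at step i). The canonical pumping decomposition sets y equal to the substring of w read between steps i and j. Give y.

Run of N on w = b a b a a b b:
  step 0: A  (start)
  step 1: C  (read b: A→C)
  step 2: E  (read a: C→E)
  step 3: A  (read b: E→A)   ← first repeat (A seen earlier)
  step 4: B  (read a: A→B)
  step 5: F  (read a: B→F)
  step 6: F  (read b: F→F)
  step 7: F  (read b: F→F)

So i = 0, j = 3, giving x = w[0:0] = ε, y = w[0:3] = bab, z = w[3:7] = aabb.
Check: |xy| = 3 ≤ 7 and |y| = 3 ≥ 1. Reading y takes N from A back to A, so every xyⁱz is accepted.
With |Q| = 7, pigeonhole forces a state repeat no later than step 7; the substring read between the first and second visits to that state can be pumped.

bab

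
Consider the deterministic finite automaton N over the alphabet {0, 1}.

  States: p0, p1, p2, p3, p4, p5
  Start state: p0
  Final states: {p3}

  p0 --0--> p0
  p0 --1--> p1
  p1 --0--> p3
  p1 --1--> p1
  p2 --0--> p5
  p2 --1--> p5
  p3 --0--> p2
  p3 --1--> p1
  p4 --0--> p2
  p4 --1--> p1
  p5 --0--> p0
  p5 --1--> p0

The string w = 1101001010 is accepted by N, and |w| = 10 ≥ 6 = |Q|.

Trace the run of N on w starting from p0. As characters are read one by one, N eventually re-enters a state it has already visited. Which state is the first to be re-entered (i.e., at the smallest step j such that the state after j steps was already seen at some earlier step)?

Run of N on w = 1 1 0 1 0 0 1 0 1 0:
  step 0: p0  (start)
  step 1: p1  (read 1: p0→p1)
  step 2: p1  (read 1: p1→p1)   ← first repeat (p1 seen earlier)
  step 3: p3  (read 0: p1→p3)
  step 4: p1  (read 1: p3→p1)
  step 5: p3  (read 0: p1→p3)
  step 6: p2  (read 0: p3→p2)
  step 7: p5  (read 1: p2→p5)
  step 8: p0  (read 0: p5→p0)
  step 9: p1  (read 1: p0→p1)
  step 10: p3  (read 0: p1→p3)

The earliest repeat is at step j = 2: N is in p1, which it already visited at step i = 1.

p1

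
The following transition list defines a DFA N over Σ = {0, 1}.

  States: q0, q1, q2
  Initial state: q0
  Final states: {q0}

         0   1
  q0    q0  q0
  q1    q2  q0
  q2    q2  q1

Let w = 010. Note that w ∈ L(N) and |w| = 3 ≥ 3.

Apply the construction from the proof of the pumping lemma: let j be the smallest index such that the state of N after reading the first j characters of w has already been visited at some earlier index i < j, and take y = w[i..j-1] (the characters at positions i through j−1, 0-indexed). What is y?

State sequence: q0 -0-> q0 -1-> q0 -0-> q0
First repeat at step 1: q0 was already visited.

So i = 0, j = 1, giving x = w[0:0] = ε, y = w[0:1] = 0, z = w[1:3] = 10.
Check: |xy| = 1 ≤ 3 and |y| = 1 ≥ 1. Reading y takes N from q0 back to q0, so every xyⁱz is accepted.
The DFA has 3 states, so the proof of the pumping lemma guarantees a repeated state among the first 3+1 visited; the segment between the two visits is the pumpable y.

0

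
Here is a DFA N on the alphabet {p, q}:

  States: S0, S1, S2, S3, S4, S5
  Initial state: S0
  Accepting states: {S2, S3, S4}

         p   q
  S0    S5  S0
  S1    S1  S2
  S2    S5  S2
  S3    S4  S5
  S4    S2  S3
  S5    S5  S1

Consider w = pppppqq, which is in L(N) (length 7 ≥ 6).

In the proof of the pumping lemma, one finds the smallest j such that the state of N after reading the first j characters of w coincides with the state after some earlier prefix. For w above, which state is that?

S5

Run of N on w = p p p p p q q:
  step 0: S0  (start)
  step 1: S5  (read p: S0→S5)
  step 2: S5  (read p: S5→S5)   ← first repeat (S5 seen earlier)
  step 3: S5  (read p: S5→S5)
  step 4: S5  (read p: S5→S5)
  step 5: S5  (read p: S5→S5)
  step 6: S1  (read q: S5→S1)
  step 7: S2  (read q: S1→S2)

The earliest repeat is at step j = 2: N is in S5, which it already visited at step i = 1.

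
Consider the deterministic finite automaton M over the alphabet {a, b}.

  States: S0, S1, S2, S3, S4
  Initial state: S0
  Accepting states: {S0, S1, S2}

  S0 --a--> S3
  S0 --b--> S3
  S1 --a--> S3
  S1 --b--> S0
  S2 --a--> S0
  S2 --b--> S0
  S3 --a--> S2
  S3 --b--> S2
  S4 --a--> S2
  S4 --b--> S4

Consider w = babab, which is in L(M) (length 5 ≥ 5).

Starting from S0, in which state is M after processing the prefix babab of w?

S2

State sequence: S0 -b-> S3 -a-> S2 -b-> S0 -a-> S3 -b-> S2

After reading 5 characters, M is in state S2.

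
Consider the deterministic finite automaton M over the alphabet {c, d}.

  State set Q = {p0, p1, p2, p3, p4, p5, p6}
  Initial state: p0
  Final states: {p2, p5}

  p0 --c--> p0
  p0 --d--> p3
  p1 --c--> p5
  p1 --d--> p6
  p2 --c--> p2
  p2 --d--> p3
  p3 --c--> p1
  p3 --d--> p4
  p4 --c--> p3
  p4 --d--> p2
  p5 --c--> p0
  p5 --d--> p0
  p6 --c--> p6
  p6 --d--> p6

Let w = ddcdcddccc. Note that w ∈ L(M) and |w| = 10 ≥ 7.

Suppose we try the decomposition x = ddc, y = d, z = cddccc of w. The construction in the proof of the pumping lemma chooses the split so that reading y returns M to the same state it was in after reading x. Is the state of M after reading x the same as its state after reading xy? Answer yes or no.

no

State sequence: p0 -d-> p3 -d-> p4 -c-> p3 -d-> p4

After x (step 3): p3. After xy (step 4): p4.
They differ (p3 ≠ p4), so y is not a cycle from the state after x; this split is not the one the pumping-lemma construction produces, and pumping y need not keep the string in L(M).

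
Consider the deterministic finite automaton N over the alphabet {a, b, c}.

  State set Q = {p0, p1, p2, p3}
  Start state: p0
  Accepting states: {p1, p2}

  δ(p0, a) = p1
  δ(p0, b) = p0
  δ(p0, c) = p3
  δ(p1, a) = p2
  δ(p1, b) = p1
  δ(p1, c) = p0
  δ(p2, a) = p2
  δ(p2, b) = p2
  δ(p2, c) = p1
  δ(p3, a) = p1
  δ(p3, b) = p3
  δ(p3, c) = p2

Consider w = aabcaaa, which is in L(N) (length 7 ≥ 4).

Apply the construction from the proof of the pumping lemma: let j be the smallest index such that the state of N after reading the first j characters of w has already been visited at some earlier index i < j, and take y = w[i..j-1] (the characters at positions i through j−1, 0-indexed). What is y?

Run of N on w = a a b c a a a:
  step 0: p0  (start)
  step 1: p1  (read a: p0→p1)
  step 2: p2  (read a: p1→p2)
  step 3: p2  (read b: p2→p2)   ← first repeat (p2 seen earlier)
  step 4: p1  (read c: p2→p1)
  step 5: p2  (read a: p1→p2)
  step 6: p2  (read a: p2→p2)
  step 7: p2  (read a: p2→p2)

So i = 2, j = 3, giving x = w[0:2] = aa, y = w[2:3] = b, z = w[3:7] = caaa.
Check: |xy| = 3 ≤ 4 and |y| = 1 ≥ 1. Reading y takes N from p2 back to p2, so every xyⁱz is accepted.

b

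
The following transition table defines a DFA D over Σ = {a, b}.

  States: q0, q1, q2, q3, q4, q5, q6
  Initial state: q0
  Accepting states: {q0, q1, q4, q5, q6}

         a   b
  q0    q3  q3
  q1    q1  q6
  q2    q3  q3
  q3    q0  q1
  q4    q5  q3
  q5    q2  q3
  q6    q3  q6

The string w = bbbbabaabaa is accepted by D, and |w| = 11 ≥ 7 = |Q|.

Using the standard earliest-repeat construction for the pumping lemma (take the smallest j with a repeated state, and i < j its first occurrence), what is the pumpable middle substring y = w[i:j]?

Run of D on w = b b b b a b a a b a a:
  step 0: q0  (start)
  step 1: q3  (read b: q0→q3)
  step 2: q1  (read b: q3→q1)
  step 3: q6  (read b: q1→q6)
  step 4: q6  (read b: q6→q6)   ← first repeat (q6 seen earlier)
  step 5: q3  (read a: q6→q3)
  step 6: q1  (read b: q3→q1)
  step 7: q1  (read a: q1→q1)
  step 8: q1  (read a: q1→q1)
  step 9: q6  (read b: q1→q6)
  step 10: q3  (read a: q6→q3)
  step 11: q0  (read a: q3→q0)

So i = 3, j = 4, giving x = w[0:3] = bbb, y = w[3:4] = b, z = w[4:11] = abaabaa.
Check: |xy| = 4 ≤ 7 and |y| = 1 ≥ 1. Reading y takes D from q6 back to q6, so every xyⁱz is accepted.
With |Q| = 7, pigeonhole forces a state repeat no later than step 7; the substring read between the first and second visits to that state can be pumped.

b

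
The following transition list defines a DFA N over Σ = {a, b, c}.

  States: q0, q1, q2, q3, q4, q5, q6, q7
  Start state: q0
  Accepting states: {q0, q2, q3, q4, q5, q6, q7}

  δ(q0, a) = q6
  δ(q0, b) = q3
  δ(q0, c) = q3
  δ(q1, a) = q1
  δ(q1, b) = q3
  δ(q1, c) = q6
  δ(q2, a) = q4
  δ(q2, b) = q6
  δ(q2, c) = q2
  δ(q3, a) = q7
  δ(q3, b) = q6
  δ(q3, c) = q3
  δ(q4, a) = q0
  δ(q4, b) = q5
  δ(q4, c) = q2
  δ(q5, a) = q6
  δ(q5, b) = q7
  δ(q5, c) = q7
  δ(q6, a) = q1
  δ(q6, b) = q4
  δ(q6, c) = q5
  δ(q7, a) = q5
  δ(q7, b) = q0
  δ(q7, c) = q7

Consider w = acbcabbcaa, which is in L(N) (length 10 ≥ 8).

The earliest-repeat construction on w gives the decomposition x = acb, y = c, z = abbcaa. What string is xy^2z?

xy^2z = acb·c·c·abbcaa = acbccabbcaa.
Reading y = c takes N from q7 back to q7, so after x·y·y the machine is still in q7, and z then leads to the accepting state q5. Hence acbccabbcaa ∈ L(N).

acbccabbcaa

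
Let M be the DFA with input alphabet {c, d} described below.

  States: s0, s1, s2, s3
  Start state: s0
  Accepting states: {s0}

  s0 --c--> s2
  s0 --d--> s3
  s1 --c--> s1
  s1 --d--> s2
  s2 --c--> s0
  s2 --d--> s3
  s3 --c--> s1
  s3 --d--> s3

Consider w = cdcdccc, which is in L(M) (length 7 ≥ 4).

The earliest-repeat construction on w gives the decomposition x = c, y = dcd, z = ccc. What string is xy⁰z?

cccc

xy⁰z = xz = c·ccc = cccc.
Reading y = dcd takes M from s2 back to s2, so after x the machine is still in s2, and z then leads to the accepting state s0. Hence cccc ∈ L(M).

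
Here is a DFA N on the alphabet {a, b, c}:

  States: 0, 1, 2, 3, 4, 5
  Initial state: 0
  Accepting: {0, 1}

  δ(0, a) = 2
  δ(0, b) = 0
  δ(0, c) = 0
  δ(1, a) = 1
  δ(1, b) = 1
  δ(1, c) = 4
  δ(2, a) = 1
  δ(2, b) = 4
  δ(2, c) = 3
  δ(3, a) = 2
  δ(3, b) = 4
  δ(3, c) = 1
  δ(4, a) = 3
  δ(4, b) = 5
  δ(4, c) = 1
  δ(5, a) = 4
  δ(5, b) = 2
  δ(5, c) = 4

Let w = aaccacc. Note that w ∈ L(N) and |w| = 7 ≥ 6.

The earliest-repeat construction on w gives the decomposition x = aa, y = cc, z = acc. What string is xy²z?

xy^2z = aa·cc·cc·acc = aaccccacc.
Reading y = cc takes N from 1 back to 1, so after x·y·y the machine is still in 1, and z then leads to the accepting state 1. Hence aaccccacc ∈ L(N).

aaccccacc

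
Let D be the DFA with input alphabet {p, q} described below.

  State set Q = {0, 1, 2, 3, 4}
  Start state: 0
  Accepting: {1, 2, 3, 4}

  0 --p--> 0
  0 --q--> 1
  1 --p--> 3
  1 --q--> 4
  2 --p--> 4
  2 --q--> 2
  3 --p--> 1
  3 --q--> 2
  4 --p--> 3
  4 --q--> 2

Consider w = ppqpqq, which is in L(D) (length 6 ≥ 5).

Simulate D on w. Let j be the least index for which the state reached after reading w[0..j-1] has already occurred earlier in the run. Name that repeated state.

State sequence: 0 -p-> 0 -p-> 0 -q-> 1 -p-> 3 -q-> 2 -q-> 2
First repeat at step 1: 0 was already visited.

The earliest repeat is at step j = 1: D is in 0, which it already visited at step i = 0.
The DFA has 5 states, so the proof of the pumping lemma guarantees a repeated state among the first 5+1 visited; the segment between the two visits is the pumpable y.

0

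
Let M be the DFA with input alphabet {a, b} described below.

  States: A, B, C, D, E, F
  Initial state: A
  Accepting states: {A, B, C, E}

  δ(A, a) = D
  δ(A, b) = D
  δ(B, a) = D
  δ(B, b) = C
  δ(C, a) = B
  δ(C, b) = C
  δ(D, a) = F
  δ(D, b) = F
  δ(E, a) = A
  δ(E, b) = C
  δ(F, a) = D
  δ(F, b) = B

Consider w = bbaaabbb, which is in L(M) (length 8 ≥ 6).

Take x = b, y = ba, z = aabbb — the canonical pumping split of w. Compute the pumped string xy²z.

bbabaaabbb

xy^2z = b·ba·ba·aabbb = bbabaaabbb.
Reading y = ba takes M from D back to D, so after x·y·y the machine is still in D, and z then leads to the accepting state C. Hence bbabaaabbb ∈ L(M).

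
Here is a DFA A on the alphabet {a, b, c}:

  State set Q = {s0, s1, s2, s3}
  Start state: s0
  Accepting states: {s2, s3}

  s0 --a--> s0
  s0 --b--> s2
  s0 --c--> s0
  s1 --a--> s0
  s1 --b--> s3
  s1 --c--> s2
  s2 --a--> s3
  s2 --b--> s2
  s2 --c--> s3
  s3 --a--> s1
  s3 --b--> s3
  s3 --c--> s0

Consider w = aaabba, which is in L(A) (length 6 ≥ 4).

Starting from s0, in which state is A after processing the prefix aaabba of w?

s3

Run of A on the first 6 characters of w = a a a b b a:
  step 0: s0  (start)
  step 1: s0  (read a: s0→s0)
  step 2: s0  (read a: s0→s0)
  step 3: s0  (read a: s0→s0)
  step 4: s2  (read b: s0→s2)
  step 5: s2  (read b: s2→s2)
  step 6: s3  (read a: s2→s3)

After reading 6 characters, A is in state s3.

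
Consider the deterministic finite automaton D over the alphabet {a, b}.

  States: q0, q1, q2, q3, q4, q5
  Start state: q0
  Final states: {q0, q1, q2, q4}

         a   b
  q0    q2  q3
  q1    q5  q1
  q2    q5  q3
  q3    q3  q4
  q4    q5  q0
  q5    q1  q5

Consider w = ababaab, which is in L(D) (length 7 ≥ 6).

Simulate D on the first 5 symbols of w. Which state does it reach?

State sequence: q0 -a-> q2 -b-> q3 -a-> q3 -b-> q4 -a-> q5

After reading 5 characters, D is in state q5.

q5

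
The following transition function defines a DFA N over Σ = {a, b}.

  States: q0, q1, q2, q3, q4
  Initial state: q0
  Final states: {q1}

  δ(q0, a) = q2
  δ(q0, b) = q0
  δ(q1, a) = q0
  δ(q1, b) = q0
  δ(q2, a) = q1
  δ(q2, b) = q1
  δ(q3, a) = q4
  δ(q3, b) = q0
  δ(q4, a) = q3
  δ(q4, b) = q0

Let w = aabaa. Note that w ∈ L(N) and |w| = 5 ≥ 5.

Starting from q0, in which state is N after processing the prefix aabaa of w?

q1

Run of N on the first 5 characters of w = a a b a a:
  step 0: q0  (start)
  step 1: q2  (read a: q0→q2)
  step 2: q1  (read a: q2→q1)
  step 3: q0  (read b: q1→q0)
  step 4: q2  (read a: q0→q2)
  step 5: q1  (read a: q2→q1)

After reading 5 characters, N is in state q1.
(This kind of state-tracing is the core of the pumping-lemma construction: with 5 states, pigeonhole forces a repeat within the first 5 steps.)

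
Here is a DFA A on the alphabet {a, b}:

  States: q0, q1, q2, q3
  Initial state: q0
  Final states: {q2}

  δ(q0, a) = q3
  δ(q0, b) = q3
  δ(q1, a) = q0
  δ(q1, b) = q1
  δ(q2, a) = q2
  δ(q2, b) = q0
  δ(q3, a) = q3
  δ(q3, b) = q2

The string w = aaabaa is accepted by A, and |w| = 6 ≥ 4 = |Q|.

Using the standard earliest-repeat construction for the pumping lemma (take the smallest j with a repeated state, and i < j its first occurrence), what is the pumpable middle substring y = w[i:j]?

a

State sequence: q0 -a-> q3 -a-> q3 -a-> q3 -b-> q2 -a-> q2 -a-> q2
First repeat at step 2: q3 was already visited.

So i = 1, j = 2, giving x = w[0:1] = a, y = w[1:2] = a, z = w[2:6] = abaa.
Check: |xy| = 2 ≤ 4 and |y| = 1 ≥ 1. Reading y takes A from q3 back to q3, so every xyⁱz is accepted.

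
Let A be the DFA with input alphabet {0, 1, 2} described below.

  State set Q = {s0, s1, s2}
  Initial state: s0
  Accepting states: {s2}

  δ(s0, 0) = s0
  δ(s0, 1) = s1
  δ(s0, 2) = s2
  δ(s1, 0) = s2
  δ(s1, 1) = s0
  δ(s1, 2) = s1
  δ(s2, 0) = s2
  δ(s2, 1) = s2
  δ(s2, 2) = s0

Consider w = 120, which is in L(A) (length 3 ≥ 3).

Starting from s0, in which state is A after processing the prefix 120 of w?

Run of A on the first 3 characters of w = 1 2 0:
  step 0: s0  (start)
  step 1: s1  (read 1: s0→s1)
  step 2: s1  (read 2: s1→s1)
  step 3: s2  (read 0: s1→s2)

After reading 3 characters, A is in state s2.

s2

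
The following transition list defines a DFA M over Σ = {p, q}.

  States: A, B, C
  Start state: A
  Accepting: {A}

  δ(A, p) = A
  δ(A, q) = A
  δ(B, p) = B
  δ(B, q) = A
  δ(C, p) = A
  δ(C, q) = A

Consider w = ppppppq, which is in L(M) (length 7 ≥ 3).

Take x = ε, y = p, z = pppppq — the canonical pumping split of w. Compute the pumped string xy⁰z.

xy⁰z = xz = ε·pppppq = pppppq.
Reading y = p takes M from A back to A, so after x the machine is still in A, and z then leads to the accepting state A. Hence pppppq ∈ L(M).

pppppq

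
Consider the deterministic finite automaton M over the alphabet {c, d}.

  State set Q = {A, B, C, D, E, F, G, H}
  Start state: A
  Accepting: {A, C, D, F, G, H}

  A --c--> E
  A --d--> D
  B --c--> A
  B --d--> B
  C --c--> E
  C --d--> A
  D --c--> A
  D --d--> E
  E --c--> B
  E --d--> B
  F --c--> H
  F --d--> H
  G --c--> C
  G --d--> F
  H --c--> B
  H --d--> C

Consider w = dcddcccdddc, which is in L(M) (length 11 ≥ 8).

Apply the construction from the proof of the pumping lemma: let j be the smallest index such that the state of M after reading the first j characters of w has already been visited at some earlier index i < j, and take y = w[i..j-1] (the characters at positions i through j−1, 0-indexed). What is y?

dc

Run of M on w = d c d d c c c d d d c:
  step 0: A  (start)
  step 1: D  (read d: A→D)
  step 2: A  (read c: D→A)   ← first repeat (A seen earlier)
  step 3: D  (read d: A→D)
  step 4: E  (read d: D→E)
  step 5: B  (read c: E→B)
  step 6: A  (read c: B→A)
  step 7: E  (read c: A→E)
  step 8: B  (read d: E→B)
  step 9: B  (read d: B→B)
  step 10: B  (read d: B→B)
  step 11: A  (read c: B→A)

So i = 0, j = 2, giving x = w[0:0] = ε, y = w[0:2] = dc, z = w[2:11] = ddcccdddc.
Check: |xy| = 2 ≤ 8 and |y| = 2 ≥ 1. Reading y takes M from A back to A, so every xyⁱz is accepted.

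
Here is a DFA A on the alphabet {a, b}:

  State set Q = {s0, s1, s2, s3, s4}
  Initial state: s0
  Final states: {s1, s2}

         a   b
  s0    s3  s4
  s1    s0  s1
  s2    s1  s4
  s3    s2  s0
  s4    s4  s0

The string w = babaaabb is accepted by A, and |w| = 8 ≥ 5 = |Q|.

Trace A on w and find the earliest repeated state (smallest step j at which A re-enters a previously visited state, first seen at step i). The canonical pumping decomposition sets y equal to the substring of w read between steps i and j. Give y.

State sequence: s0 -b-> s4 -a-> s4 -b-> s0 -a-> s3 -a-> s2 -a-> s1 -b-> s1 -b-> s1
First repeat at step 2: s4 was already visited.

So i = 1, j = 2, giving x = w[0:1] = b, y = w[1:2] = a, z = w[2:8] = baaabb.
Check: |xy| = 2 ≤ 5 and |y| = 1 ≥ 1. Reading y takes A from s4 back to s4, so every xyⁱz is accepted.

a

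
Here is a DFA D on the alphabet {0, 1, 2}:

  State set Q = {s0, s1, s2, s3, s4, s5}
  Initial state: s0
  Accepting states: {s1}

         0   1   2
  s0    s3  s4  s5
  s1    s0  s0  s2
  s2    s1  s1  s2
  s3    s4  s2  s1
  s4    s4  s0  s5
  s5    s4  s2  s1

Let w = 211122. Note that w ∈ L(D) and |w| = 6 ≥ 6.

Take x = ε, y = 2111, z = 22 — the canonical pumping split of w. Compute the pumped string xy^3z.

21112111211122

xy^3z = ε·2111·2111·2111·22 = 21112111211122.
Reading y = 2111 takes D from s0 back to s0, so after x·y·y·y the machine is still in s0, and z then leads to the accepting state s1. Hence 21112111211122 ∈ L(D).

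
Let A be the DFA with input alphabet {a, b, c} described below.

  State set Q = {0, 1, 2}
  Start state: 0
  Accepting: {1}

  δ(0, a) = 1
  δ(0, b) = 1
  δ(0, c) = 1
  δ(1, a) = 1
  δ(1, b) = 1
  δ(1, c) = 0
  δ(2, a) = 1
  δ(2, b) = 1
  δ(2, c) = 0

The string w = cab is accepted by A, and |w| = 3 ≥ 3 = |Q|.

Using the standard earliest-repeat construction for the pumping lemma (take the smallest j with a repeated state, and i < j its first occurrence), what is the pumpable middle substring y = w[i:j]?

Run of A on w = c a b:
  step 0: 0  (start)
  step 1: 1  (read c: 0→1)
  step 2: 1  (read a: 1→1)   ← first repeat (1 seen earlier)
  step 3: 1  (read b: 1→1)

So i = 1, j = 2, giving x = w[0:1] = c, y = w[1:2] = a, z = w[2:3] = b.
Check: |xy| = 2 ≤ 3 and |y| = 1 ≥ 1. Reading y takes A from 1 back to 1, so every xyⁱz is accepted.

a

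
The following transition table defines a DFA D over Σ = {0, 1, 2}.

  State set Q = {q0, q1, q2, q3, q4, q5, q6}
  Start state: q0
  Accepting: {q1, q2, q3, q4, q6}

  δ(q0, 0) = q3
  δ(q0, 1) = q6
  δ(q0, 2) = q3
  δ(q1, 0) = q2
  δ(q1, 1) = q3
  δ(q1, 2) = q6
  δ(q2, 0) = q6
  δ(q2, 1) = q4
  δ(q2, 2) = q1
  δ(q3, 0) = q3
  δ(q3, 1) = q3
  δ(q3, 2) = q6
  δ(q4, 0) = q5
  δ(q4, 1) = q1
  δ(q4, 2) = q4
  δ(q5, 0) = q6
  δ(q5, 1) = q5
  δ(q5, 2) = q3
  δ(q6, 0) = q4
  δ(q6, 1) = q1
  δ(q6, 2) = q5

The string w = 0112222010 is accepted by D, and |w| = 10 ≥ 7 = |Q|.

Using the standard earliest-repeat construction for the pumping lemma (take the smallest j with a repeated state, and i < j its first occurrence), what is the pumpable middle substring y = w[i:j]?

1

Run of D on w = 0 1 1 2 2 2 2 0 1 0:
  step 0: q0  (start)
  step 1: q3  (read 0: q0→q3)
  step 2: q3  (read 1: q3→q3)   ← first repeat (q3 seen earlier)
  step 3: q3  (read 1: q3→q3)
  step 4: q6  (read 2: q3→q6)
  step 5: q5  (read 2: q6→q5)
  step 6: q3  (read 2: q5→q3)
  step 7: q6  (read 2: q3→q6)
  step 8: q4  (read 0: q6→q4)
  step 9: q1  (read 1: q4→q1)
  step 10: q2  (read 0: q1→q2)

So i = 1, j = 2, giving x = w[0:1] = 0, y = w[1:2] = 1, z = w[2:10] = 12222010.
Check: |xy| = 2 ≤ 7 and |y| = 1 ≥ 1. Reading y takes D from q3 back to q3, so every xyⁱz is accepted.
The DFA has 7 states, so the proof of the pumping lemma guarantees a repeated state among the first 7+1 visited; the segment between the two visits is the pumpable y.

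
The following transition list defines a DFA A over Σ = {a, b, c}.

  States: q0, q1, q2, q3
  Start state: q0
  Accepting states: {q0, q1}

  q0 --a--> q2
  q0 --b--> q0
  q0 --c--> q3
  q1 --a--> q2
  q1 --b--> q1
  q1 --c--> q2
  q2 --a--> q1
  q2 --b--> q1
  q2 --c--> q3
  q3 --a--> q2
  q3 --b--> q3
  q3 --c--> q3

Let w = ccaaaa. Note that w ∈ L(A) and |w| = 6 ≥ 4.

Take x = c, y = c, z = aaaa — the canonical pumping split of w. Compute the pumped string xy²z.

xy^2z = c·c·c·aaaa = cccaaaa.
Reading y = c takes A from q3 back to q3, so after x·y·y the machine is still in q3, and z then leads to the accepting state q1. Hence cccaaaa ∈ L(A).

cccaaaa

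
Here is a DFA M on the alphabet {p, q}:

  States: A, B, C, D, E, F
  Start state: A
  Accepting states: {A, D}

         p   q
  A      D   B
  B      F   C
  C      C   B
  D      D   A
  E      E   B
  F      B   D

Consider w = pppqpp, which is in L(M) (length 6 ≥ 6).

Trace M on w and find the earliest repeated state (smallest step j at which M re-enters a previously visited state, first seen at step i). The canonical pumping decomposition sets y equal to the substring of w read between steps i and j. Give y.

State sequence: A -p-> D -p-> D -p-> D -q-> A -p-> D -p-> D
First repeat at step 2: D was already visited.

So i = 1, j = 2, giving x = w[0:1] = p, y = w[1:2] = p, z = w[2:6] = pqpp.
Check: |xy| = 2 ≤ 6 and |y| = 1 ≥ 1. Reading y takes M from D back to D, so every xyⁱz is accepted.
Pumping length from the standard proof: p = 6 (the number of states). The repeated state found above gives |xy| = j ≤ 6 and |y| = j − i ≥ 1.

p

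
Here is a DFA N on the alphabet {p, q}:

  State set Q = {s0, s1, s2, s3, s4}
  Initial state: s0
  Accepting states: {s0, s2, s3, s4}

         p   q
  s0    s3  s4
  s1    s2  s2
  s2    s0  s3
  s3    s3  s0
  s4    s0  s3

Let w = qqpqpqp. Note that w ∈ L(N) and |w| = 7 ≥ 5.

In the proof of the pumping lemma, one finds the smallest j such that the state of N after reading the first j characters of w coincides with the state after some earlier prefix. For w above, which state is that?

s3

State sequence: s0 -q-> s4 -q-> s3 -p-> s3 -q-> s0 -p-> s3 -q-> s0 -p-> s3
First repeat at step 3: s3 was already visited.

The earliest repeat is at step j = 3: N is in s3, which it already visited at step i = 2.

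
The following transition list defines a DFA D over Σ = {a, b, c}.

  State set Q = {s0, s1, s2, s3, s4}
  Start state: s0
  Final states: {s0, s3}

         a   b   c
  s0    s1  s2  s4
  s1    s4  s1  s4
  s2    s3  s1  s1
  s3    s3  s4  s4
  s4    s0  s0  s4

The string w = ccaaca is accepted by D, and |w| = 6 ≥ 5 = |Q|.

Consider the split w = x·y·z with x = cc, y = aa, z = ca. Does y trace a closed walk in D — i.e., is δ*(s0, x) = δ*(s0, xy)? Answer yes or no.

no

Run of D on the first 4 characters of w = c c a a:
  step 0: s0  (start)
  step 1: s4  (read c: s0→s4)
  step 2: s4  (read c: s4→s4)
  step 3: s0  (read a: s4→s0)
  step 4: s1  (read a: s0→s1)

After x (step 2): s4. After xy (step 4): s1.
They differ (s4 ≠ s1), so y is not a cycle from the state after x; this split is not the one the pumping-lemma construction produces, and pumping y need not keep the string in L(D).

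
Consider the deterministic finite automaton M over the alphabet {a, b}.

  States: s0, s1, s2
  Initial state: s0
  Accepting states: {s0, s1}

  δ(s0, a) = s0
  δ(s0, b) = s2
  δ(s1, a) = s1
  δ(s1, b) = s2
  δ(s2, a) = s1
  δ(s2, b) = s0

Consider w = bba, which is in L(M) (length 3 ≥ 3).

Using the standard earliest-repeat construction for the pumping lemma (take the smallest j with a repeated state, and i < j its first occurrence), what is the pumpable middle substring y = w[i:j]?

bb

Run of M on w = b b a:
  step 0: s0  (start)
  step 1: s2  (read b: s0→s2)
  step 2: s0  (read b: s2→s0)   ← first repeat (s0 seen earlier)
  step 3: s0  (read a: s0→s0)

So i = 0, j = 2, giving x = w[0:0] = ε, y = w[0:2] = bb, z = w[2:3] = a.
Check: |xy| = 2 ≤ 3 and |y| = 2 ≥ 1. Reading y takes M from s0 back to s0, so every xyⁱz is accepted.
With |Q| = 3, pigeonhole forces a state repeat no later than step 3; the substring read between the first and second visits to that state can be pumped.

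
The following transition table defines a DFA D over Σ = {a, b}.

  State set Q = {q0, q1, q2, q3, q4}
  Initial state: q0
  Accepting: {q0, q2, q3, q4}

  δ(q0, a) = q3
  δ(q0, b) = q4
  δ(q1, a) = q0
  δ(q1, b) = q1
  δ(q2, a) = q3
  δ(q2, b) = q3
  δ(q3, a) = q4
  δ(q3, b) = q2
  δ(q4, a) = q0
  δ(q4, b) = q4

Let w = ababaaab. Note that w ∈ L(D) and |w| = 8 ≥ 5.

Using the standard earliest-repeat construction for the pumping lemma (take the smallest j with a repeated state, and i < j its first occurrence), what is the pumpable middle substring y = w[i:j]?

ba

Run of D on w = a b a b a a a b:
  step 0: q0  (start)
  step 1: q3  (read a: q0→q3)
  step 2: q2  (read b: q3→q2)
  step 3: q3  (read a: q2→q3)   ← first repeat (q3 seen earlier)
  step 4: q2  (read b: q3→q2)
  step 5: q3  (read a: q2→q3)
  step 6: q4  (read a: q3→q4)
  step 7: q0  (read a: q4→q0)
  step 8: q4  (read b: q0→q4)

So i = 1, j = 3, giving x = w[0:1] = a, y = w[1:3] = ba, z = w[3:8] = baaab.
Check: |xy| = 3 ≤ 5 and |y| = 2 ≥ 1. Reading y takes D from q3 back to q3, so every xyⁱz is accepted.
The DFA has 5 states, so the proof of the pumping lemma guarantees a repeated state among the first 5+1 visited; the segment between the two visits is the pumpable y.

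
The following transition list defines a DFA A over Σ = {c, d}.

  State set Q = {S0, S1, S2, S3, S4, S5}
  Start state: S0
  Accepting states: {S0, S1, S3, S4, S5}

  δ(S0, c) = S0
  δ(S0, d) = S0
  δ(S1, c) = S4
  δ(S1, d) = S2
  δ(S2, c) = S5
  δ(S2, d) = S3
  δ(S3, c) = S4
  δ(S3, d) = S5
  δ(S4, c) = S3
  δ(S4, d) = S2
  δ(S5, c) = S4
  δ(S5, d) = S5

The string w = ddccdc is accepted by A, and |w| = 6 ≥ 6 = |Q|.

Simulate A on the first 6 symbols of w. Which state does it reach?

S0

Run of A on the first 6 characters of w = d d c c d c:
  step 0: S0  (start)
  step 1: S0  (read d: S0→S0)
  step 2: S0  (read d: S0→S0)
  step 3: S0  (read c: S0→S0)
  step 4: S0  (read c: S0→S0)
  step 5: S0  (read d: S0→S0)
  step 6: S0  (read c: S0→S0)

After reading 6 characters, A is in state S0.
(This kind of state-tracing is the core of the pumping-lemma construction: with 6 states, pigeonhole forces a repeat within the first 6 steps.)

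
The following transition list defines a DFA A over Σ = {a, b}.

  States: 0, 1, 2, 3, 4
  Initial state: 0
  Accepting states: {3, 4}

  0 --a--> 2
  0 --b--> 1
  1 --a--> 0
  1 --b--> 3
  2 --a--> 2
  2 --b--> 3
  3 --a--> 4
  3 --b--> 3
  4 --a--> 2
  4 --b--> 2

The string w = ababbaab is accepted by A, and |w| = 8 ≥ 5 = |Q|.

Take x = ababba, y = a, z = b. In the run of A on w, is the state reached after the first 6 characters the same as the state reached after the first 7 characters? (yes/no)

no

Run of A on the first 7 characters of w = a b a b b a a:
  step 0: 0  (start)
  step 1: 2  (read a: 0→2)
  step 2: 3  (read b: 2→3)
  step 3: 4  (read a: 3→4)
  step 4: 2  (read b: 4→2)
  step 5: 3  (read b: 2→3)
  step 6: 4  (read a: 3→4)
  step 7: 2  (read a: 4→2)

After x (step 6): 4. After xy (step 7): 2.
They differ (4 ≠ 2), so y is not a cycle from the state after x; this split is not the one the pumping-lemma construction produces, and pumping y need not keep the string in L(A).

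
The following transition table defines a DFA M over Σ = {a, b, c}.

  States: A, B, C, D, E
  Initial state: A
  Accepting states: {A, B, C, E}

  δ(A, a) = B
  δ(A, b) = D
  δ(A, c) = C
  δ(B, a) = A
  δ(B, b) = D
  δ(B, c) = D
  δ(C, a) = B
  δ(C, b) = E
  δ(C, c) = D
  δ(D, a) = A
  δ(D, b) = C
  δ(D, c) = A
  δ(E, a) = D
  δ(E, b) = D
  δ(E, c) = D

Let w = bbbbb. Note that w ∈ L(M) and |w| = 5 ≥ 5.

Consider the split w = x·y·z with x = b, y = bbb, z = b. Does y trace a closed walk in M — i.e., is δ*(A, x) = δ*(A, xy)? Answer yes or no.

State sequence: A -b-> D -b-> C -b-> E -b-> D

After x (step 1): D. After xy (step 4): D.
They match, so y = bbb drives M around a cycle from D back to itself; pumping y any number of times keeps M in D before reading z, and xyⁱz ∈ L(M) for every i ≥ 0.

yes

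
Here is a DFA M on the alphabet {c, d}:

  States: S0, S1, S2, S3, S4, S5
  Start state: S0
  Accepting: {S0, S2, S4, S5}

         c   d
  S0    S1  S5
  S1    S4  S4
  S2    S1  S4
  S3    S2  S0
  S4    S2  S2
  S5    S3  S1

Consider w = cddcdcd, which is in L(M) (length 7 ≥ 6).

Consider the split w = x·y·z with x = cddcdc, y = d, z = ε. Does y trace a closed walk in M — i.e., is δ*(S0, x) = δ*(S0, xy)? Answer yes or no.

Run of M on the first 7 characters of w = c d d c d c d:
  step 0: S0  (start)
  step 1: S1  (read c: S0→S1)
  step 2: S4  (read d: S1→S4)
  step 3: S2  (read d: S4→S2)
  step 4: S1  (read c: S2→S1)
  step 5: S4  (read d: S1→S4)
  step 6: S2  (read c: S4→S2)
  step 7: S4  (read d: S2→S4)

After x (step 6): S2. After xy (step 7): S4.
They differ (S2 ≠ S4), so y is not a cycle from the state after x; this split is not the one the pumping-lemma construction produces, and pumping y need not keep the string in L(M).

no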